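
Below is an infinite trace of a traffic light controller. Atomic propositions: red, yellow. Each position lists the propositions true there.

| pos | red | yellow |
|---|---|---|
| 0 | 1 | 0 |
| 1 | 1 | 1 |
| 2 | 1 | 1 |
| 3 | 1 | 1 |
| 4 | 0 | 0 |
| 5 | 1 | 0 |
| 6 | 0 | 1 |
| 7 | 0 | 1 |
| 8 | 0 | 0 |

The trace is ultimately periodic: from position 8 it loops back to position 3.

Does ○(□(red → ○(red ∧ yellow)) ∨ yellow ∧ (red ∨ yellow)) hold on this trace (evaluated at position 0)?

The position after 0 is 1; □(red → ○(red ∧ yellow)) ∨ yellow ∧ (red ∨ yellow) is true there.

Yes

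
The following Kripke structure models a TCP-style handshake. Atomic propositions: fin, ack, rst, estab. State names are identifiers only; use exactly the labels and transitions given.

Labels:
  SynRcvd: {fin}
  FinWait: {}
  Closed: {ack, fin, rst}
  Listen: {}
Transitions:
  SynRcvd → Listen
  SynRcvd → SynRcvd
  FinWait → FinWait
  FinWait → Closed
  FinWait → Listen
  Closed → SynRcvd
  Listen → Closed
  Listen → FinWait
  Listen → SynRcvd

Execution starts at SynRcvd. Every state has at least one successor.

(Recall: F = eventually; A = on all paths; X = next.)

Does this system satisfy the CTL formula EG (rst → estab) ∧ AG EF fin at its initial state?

Satisfied

States satisfying rst → estab: {SynRcvd, FinWait, Listen}.
States satisfying EG (rst → estab): {SynRcvd, FinWait, Listen}.
States satisfying EF fin: {SynRcvd, FinWait, Closed, Listen}.
States satisfying AG EF fin: {SynRcvd, FinWait, Closed, Listen}.
States satisfying EG (rst → estab) ∧ AG EF fin: {SynRcvd, FinWait, Listen}.
SynRcvd ∈ Sat(EG (rst → estab) ∧ AG EF fin).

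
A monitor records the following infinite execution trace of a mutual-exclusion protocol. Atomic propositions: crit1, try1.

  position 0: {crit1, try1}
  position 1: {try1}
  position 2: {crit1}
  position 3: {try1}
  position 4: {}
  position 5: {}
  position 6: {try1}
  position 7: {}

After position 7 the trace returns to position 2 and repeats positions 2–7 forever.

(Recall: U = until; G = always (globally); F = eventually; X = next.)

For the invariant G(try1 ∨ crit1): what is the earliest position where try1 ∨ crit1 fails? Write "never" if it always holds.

4

Check try1 ∨ crit1 at each position in order: 0 ✓, 1 ✓, 2 ✓, 3 ✓.
At position 4 the labels are {}, so try1 ∨ crit1 is false there. This is the first violation.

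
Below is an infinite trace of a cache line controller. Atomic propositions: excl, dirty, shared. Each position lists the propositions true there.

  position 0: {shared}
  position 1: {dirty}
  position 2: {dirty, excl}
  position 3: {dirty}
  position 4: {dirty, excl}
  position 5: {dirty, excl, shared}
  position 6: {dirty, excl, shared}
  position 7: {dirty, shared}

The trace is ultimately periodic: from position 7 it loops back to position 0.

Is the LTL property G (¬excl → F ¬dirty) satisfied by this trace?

¬excl → F ¬dirty holds at every position 0..7, and those are all positions ever visited, so G (¬excl → F ¬dirty) holds.
Positions where ¬excl holds: 0, 1, 3, 7.
Check F ¬dirty at each: 0→ok, 1→ok, 3→ok, 7→ok.

Holds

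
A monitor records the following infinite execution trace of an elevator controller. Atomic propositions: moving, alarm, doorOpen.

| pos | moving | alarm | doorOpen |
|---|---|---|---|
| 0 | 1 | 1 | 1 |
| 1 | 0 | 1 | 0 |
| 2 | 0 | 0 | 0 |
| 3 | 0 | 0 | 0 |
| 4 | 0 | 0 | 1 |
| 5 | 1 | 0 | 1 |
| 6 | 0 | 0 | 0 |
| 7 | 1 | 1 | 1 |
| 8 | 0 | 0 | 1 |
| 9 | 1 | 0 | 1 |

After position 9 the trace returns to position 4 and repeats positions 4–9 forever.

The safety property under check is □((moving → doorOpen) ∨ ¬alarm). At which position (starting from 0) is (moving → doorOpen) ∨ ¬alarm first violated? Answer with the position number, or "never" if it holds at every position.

never

(moving → doorOpen) ∨ ¬alarm holds at every position 0..9, and those are all the positions the trace ever visits, so the invariant □((moving → doorOpen) ∨ ¬alarm) is never violated.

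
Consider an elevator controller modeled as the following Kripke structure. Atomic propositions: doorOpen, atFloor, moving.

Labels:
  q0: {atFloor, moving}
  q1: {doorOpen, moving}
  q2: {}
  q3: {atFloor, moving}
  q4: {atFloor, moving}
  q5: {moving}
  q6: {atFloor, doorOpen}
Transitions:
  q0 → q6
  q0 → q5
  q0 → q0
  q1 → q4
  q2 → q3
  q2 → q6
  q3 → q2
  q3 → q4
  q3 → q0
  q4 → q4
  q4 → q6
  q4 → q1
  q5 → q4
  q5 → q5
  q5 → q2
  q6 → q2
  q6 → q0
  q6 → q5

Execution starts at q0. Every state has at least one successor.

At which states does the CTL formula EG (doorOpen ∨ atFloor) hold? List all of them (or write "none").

States satisfying doorOpen ∨ atFloor: {q0, q1, q3, q4, q6}.
States satisfying EG (doorOpen ∨ atFloor): {q0, q1, q3, q4, q6}.

{q0, q1, q3, q4, q6}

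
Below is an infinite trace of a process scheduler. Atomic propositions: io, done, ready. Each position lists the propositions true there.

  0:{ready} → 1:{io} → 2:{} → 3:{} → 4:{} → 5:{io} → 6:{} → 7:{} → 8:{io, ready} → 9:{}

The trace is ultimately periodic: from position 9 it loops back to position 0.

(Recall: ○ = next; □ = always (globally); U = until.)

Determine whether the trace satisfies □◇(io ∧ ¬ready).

Yes

◇(io ∧ ¬ready) holds at every position 0..9, and those are all positions ever visited, so □◇(io ∧ ¬ready) holds.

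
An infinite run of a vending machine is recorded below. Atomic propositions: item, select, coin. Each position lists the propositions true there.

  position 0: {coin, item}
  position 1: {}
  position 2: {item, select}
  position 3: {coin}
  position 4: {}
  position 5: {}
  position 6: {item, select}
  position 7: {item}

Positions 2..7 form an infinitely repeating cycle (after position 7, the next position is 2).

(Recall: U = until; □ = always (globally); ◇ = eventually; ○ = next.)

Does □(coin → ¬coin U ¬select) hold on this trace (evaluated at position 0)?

coin → ¬coin U ¬select holds at every position 0..7, and those are all positions ever visited, so □(coin → ¬coin U ¬select) holds.
Positions where coin holds: 0, 3.
Check ¬coin U ¬select at each: 0→ok, 3→ok.

Holds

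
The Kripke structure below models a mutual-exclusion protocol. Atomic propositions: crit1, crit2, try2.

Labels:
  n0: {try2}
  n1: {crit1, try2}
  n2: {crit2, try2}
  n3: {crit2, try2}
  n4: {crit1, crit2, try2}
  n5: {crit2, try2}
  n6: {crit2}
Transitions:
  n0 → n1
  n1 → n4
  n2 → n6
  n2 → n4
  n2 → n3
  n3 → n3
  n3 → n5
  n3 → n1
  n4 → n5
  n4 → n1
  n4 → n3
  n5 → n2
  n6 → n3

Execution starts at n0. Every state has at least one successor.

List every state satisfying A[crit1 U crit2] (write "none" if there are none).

{n1, n2, n3, n4, n5, n6}

States satisfying crit1: {n1, n4}.
States satisfying crit2: {n2, n3, n4, n5, n6}.
States satisfying A[crit1 U crit2]: {n1, n2, n3, n4, n5, n6}.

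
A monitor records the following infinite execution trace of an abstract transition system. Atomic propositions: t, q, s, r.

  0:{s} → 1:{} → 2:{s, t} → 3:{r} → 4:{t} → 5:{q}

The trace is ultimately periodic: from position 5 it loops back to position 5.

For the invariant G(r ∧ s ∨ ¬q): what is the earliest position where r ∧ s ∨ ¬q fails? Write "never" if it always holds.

5

Check r ∧ s ∨ ¬q at each position in order: 0 ✓, 1 ✓, 2 ✓, 3 ✓, 4 ✓.
At position 5 the labels are {q}, so r ∧ s ∨ ¬q is false there. This is the first violation.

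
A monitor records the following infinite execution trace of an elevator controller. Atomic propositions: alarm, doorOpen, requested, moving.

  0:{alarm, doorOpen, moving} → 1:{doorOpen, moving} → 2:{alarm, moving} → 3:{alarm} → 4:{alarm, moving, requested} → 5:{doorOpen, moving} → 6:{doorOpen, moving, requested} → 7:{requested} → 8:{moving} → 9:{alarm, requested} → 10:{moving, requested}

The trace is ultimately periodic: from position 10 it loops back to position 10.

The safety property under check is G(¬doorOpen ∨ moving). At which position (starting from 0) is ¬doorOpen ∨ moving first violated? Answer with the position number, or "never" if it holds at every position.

never

¬doorOpen ∨ moving holds at every position 0..10, and those are all the positions the trace ever visits, so the invariant G(¬doorOpen ∨ moving) is never violated.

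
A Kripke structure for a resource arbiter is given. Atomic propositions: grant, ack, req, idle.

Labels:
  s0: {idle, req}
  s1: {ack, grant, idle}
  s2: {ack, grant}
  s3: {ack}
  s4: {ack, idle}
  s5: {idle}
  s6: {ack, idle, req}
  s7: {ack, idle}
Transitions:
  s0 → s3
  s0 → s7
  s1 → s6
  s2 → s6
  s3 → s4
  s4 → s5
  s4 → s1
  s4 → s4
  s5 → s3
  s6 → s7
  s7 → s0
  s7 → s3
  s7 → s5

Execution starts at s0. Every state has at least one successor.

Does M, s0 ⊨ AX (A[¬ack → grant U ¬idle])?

Does not hold

States satisfying A[¬ack → grant U ¬idle]: {s2, s3}.
States satisfying AX (A[¬ack → grant U ¬idle]): {s5}.
s0 ∉ Sat(AX (A[¬ack → grant U ¬idle])).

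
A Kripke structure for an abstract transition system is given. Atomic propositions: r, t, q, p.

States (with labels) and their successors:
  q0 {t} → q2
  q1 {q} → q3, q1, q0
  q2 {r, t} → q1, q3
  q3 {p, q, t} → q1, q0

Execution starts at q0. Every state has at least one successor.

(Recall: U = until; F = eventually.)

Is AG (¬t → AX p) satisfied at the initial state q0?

Does not hold

States satisfying ¬t → AX p: {q0, q2, q3}.
States satisfying AG (¬t → AX p): ∅.
q1 is reachable from q0 and violates ¬t → AX p, so AG fails at q0.
q0 ∉ Sat(AG (¬t → AX p)).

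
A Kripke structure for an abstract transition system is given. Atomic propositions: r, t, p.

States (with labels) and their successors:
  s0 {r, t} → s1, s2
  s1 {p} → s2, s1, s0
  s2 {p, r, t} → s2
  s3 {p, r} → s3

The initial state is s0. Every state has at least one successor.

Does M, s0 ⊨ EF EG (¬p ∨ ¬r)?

Satisfied

States satisfying EG (¬p ∨ ¬r): {s0, s1}.
States satisfying EF EG (¬p ∨ ¬r): {s0, s1}.
Some path from s0 reaches a state where EG (¬p ∨ ¬r) holds.
s0 ∈ Sat(EF EG (¬p ∨ ¬r)).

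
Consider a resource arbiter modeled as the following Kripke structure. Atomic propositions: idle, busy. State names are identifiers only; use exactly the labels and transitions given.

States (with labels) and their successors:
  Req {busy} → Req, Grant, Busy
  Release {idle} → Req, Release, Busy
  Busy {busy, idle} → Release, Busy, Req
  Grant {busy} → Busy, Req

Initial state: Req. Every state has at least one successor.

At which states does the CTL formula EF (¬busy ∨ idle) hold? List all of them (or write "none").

States satisfying ¬busy ∨ idle: {Release, Busy}.
States satisfying EF (¬busy ∨ idle): {Req, Release, Busy, Grant}.

{Req, Release, Busy, Grant}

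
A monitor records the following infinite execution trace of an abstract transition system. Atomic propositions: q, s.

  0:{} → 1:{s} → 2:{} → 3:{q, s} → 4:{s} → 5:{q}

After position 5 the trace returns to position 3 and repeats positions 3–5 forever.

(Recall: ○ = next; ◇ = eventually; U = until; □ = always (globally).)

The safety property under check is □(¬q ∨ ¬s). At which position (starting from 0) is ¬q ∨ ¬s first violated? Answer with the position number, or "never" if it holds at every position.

3

Check ¬q ∨ ¬s at each position in order: 0 ✓, 1 ✓, 2 ✓.
At position 3 the labels are {q, s}, so ¬q ∨ ¬s is false there. This is the first violation.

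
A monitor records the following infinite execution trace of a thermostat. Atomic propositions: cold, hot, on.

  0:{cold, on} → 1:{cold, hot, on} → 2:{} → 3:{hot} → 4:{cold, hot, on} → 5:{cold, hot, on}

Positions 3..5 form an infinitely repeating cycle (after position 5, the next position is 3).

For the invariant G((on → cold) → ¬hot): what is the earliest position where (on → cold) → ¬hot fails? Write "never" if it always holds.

Check (on → cold) → ¬hot at each position in order: 0 ✓.
At position 1 the labels are {cold, hot, on}, so (on → cold) → ¬hot is false there. This is the first violation.

1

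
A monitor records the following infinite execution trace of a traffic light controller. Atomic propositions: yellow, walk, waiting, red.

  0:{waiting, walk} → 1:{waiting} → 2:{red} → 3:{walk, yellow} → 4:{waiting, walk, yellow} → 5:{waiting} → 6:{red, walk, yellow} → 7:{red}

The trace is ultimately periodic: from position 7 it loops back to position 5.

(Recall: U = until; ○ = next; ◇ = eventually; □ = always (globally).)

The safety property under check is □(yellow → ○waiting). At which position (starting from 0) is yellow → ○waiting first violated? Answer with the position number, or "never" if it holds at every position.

6

Check yellow → ○waiting at each position in order: 0 ✓, 1 ✓, 2 ✓, 3 ✓, 4 ✓, 5 ✓.
At position 6 the labels are {red, walk, yellow} and the next position 7 has {red}, so yellow → ○waiting is false there. This is the first violation.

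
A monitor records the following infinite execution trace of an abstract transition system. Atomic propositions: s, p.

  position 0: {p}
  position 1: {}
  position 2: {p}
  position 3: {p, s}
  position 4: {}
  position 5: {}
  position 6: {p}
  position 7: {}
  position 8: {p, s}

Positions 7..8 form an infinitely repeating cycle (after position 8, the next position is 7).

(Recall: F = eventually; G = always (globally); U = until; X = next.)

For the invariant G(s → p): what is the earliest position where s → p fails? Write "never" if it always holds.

never

s → p holds at every position 0..8, and those are all the positions the trace ever visits, so the invariant G(s → p) is never violated.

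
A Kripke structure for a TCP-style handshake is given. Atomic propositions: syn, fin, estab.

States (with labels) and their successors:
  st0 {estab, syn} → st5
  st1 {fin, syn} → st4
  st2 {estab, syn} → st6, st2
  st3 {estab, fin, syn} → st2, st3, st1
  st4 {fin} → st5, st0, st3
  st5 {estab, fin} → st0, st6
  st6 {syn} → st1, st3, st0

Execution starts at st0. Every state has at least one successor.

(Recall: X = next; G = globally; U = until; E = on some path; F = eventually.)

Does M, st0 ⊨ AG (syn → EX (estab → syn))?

States satisfying syn → EX (estab → syn): {st1, st2, st3, st4, st5, st6}.
States satisfying AG (syn → EX (estab → syn)): ∅.
st0 is reachable from st0 and violates syn → EX (estab → syn), so AG fails at st0.
st0 ∉ Sat(AG (syn → EX (estab → syn))).

Does not hold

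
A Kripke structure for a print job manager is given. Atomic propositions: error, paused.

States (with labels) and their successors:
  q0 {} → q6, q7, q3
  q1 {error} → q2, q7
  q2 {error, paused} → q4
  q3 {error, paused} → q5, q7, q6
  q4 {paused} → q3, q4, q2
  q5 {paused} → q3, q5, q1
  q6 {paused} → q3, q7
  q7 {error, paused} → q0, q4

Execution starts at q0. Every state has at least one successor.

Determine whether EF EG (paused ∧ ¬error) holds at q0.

States satisfying EG (paused ∧ ¬error): {q4, q5}.
States satisfying EF EG (paused ∧ ¬error): {q0, q1, q2, q3, q4, q5, q6, q7}.
Some path from q0 reaches a state where EG (paused ∧ ¬error) holds.
q0 ∈ Sat(EF EG (paused ∧ ¬error)).

Yes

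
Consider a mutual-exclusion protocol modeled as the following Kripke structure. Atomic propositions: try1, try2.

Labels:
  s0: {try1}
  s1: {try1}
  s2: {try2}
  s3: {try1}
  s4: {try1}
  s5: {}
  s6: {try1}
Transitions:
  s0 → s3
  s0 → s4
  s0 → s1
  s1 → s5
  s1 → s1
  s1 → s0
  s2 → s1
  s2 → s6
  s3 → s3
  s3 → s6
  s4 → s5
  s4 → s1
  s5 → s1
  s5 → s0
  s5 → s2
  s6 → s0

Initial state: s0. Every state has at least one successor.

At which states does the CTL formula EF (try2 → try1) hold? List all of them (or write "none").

States satisfying try2 → try1: {s0, s1, s3, s4, s5, s6}.
States satisfying EF (try2 → try1): {s0, s1, s2, s3, s4, s5, s6}.

{s0, s1, s2, s3, s4, s5, s6}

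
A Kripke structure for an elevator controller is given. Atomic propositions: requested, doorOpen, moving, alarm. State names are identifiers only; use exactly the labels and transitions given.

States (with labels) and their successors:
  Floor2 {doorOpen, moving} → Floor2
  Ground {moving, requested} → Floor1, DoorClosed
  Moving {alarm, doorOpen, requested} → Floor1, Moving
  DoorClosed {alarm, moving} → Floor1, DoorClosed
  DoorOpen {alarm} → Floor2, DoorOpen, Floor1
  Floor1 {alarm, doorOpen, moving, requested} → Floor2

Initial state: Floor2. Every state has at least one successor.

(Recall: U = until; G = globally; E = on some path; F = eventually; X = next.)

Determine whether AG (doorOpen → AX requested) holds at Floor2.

No

States satisfying doorOpen → AX requested: {Ground, Moving, DoorClosed, DoorOpen}.
States satisfying AG (doorOpen → AX requested): ∅.
Floor2 is reachable from Floor2 and violates doorOpen → AX requested, so AG fails at Floor2.
Floor2 ∉ Sat(AG (doorOpen → AX requested)).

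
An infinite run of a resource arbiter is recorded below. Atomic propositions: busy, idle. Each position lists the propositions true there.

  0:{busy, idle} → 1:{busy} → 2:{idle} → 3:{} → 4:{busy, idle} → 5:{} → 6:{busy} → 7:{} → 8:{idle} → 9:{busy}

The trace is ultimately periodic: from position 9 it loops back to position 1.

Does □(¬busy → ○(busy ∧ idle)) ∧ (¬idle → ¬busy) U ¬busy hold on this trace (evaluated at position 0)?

¬busy → ○(busy ∧ idle) must hold at every position from 0 onward. It fails at position 2, so □(¬busy → ○(busy ∧ idle)) is false.
Positions where ¬busy holds: 2, 3, 5, 7, 8.
Check ○(busy ∧ idle) at each: 2→fails, 3→ok, 5→fails, 7→fails, 8→fails.
Walking from position 0: at position 1, ¬busy has not yet held and ¬idle → ¬busy fails, so (¬idle → ¬busy) U ¬busy is false.
At position 0: □(¬busy → ○(busy ∧ idle)) is false; (¬idle → ¬busy) U ¬busy is false; so □(¬busy → ○(busy ∧ idle)) ∧ (¬idle → ¬busy) U ¬busy is false.

Violated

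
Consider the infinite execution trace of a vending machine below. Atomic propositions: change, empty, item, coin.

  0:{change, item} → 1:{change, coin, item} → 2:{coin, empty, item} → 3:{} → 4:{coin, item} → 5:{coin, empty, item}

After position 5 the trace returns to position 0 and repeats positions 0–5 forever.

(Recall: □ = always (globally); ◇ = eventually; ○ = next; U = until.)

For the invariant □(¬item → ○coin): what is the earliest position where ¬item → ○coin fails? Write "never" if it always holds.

never

¬item → ○coin holds at every position 0..5, and those are all the positions the trace ever visits, so the invariant □(¬item → ○coin) is never violated.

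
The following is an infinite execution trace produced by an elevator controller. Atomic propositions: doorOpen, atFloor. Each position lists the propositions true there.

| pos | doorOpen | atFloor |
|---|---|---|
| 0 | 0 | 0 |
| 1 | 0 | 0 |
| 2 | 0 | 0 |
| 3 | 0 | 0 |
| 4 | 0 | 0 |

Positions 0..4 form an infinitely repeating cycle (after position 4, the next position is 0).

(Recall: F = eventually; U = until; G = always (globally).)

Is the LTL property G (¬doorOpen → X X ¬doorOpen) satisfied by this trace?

Holds

¬doorOpen → X X ¬doorOpen holds at every position 0..4, and those are all positions ever visited, so G (¬doorOpen → X X ¬doorOpen) holds.
Positions where ¬doorOpen holds: 0, 1, 2, 3, 4.
Check X X ¬doorOpen at each: 0→ok, 1→ok, 2→ok, 3→ok, 4→ok.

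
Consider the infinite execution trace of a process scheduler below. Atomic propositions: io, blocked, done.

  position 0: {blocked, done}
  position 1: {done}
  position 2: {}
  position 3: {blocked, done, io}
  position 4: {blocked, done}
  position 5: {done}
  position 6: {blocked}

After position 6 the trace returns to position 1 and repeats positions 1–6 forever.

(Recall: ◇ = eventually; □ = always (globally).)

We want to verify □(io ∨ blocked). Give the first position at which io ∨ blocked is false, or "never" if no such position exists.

1

Check io ∨ blocked at each position in order: 0 ✓.
At position 1 the labels are {done}, so io ∨ blocked is false there. This is the first violation.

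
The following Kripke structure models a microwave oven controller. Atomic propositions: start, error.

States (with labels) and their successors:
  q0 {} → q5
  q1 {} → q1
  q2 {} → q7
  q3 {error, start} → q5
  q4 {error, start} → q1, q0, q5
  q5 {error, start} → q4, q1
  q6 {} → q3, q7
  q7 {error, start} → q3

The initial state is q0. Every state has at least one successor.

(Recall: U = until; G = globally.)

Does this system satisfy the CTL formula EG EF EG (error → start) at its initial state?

Holds

States satisfying EF EG (error → start): {q0, q1, q2, q3, q4, q5, q6, q7}.
States satisfying EG EF EG (error → start): {q0, q1, q2, q3, q4, q5, q6, q7}.
q0 ∈ Sat(EG EF EG (error → start)).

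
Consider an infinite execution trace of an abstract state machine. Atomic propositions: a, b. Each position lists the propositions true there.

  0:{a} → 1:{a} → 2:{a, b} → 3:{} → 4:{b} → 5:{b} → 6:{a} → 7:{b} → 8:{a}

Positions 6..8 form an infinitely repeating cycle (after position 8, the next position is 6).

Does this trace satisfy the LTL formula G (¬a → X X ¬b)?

Violated

¬a → X X ¬b must hold at every position from 0 onward. It fails at position 3, so G (¬a → X X ¬b) is false.
Positions where ¬a holds: 3, 4, 5, 7.
Check X X ¬b at each: 3→fails, 4→ok, 5→fails, 7→ok.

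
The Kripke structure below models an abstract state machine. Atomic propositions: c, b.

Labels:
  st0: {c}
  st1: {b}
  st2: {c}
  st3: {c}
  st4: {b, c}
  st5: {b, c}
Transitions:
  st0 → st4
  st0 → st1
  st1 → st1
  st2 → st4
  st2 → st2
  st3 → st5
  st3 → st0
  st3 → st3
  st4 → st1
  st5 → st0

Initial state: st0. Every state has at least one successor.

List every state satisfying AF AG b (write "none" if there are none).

{st0, st1, st4, st5}

States satisfying AG b: {st1, st4}.
States satisfying AF AG b: {st0, st1, st4, st5}.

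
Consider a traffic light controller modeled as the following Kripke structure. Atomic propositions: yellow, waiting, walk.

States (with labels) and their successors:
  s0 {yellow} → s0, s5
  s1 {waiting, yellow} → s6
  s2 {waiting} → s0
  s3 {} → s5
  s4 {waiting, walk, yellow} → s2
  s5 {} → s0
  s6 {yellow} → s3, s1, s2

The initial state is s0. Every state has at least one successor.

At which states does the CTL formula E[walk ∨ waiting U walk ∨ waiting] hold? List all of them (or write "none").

{s1, s2, s4}

States satisfying walk ∨ waiting: {s1, s2, s4}.
States satisfying E[walk ∨ waiting U walk ∨ waiting]: {s1, s2, s4}.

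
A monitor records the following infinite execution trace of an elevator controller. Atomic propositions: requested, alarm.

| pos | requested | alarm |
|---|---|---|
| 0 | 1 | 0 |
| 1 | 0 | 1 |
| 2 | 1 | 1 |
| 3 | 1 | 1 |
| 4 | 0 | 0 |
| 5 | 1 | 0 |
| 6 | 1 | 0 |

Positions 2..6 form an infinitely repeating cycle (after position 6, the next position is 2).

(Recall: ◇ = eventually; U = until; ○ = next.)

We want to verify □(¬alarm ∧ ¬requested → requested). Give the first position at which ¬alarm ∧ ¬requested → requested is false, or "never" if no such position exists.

Check ¬alarm ∧ ¬requested → requested at each position in order: 0 ✓, 1 ✓, 2 ✓, 3 ✓.
At position 4 the labels are {}, so ¬alarm ∧ ¬requested → requested is false there. This is the first violation.

4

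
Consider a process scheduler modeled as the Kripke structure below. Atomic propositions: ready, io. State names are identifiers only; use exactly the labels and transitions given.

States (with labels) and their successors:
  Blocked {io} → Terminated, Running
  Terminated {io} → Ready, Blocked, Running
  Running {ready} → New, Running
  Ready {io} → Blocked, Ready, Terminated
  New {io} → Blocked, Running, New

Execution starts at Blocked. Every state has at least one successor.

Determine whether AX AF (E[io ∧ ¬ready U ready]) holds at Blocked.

Holds

States satisfying AF (E[io ∧ ¬ready U ready]): {Blocked, Terminated, Running, Ready, New}.
States satisfying AX AF (E[io ∧ ¬ready U ready]): {Blocked, Terminated, Running, Ready, New}.
Blocked ∈ Sat(AX AF (E[io ∧ ¬ready U ready])).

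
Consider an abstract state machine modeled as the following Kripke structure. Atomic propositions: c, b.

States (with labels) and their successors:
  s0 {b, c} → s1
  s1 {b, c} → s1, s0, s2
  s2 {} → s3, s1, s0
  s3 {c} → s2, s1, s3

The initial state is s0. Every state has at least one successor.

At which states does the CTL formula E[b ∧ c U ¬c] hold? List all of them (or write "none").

{s0, s1, s2}

States satisfying b ∧ c: {s0, s1}.
States satisfying ¬c: {s2}.
States satisfying E[b ∧ c U ¬c]: {s0, s1, s2}.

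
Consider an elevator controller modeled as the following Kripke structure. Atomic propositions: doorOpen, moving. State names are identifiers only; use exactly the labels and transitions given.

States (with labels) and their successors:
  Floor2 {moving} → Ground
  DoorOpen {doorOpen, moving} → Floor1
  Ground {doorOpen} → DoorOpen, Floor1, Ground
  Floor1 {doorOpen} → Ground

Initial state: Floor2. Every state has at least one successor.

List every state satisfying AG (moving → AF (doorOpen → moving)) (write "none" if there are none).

States satisfying moving → AF (doorOpen → moving): {Floor2, DoorOpen, Ground, Floor1}.
States satisfying AG (moving → AF (doorOpen → moving)): {Floor2, DoorOpen, Ground, Floor1}.

{Floor2, DoorOpen, Ground, Floor1}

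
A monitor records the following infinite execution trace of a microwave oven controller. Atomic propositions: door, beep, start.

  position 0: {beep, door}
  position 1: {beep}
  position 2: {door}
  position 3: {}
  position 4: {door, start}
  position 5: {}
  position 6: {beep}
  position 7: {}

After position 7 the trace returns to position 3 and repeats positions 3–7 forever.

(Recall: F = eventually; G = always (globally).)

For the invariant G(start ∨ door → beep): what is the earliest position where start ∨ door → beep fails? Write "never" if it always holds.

2

Check start ∨ door → beep at each position in order: 0 ✓, 1 ✓.
At position 2 the labels are {door}, so start ∨ door → beep is false there. This is the first violation.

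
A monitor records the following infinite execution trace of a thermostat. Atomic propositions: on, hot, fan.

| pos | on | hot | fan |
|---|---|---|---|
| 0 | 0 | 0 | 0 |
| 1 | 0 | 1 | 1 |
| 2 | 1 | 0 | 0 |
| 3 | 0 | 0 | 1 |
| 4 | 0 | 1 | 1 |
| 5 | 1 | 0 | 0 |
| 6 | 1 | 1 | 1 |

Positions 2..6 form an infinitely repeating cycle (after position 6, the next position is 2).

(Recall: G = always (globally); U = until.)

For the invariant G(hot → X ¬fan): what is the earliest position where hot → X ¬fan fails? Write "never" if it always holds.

never

hot → X ¬fan holds at every position 0..6, and those are all the positions the trace ever visits, so the invariant G(hot → X ¬fan) is never violated.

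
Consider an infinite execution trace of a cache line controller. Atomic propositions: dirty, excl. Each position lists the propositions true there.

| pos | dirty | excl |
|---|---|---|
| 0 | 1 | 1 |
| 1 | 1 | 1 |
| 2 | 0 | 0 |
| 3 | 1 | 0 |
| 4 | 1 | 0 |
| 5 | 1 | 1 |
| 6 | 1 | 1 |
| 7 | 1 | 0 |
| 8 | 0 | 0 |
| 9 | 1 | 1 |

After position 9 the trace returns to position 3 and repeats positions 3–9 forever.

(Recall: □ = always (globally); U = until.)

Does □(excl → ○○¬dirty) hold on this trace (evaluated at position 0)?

excl → ○○¬dirty must hold at every position from 0 onward. It fails at position 1, so □(excl → ○○¬dirty) is false.
Positions where excl holds: 0, 1, 5, 6, 9.
Check ○○¬dirty at each: 0→ok, 1→fails, 5→fails, 6→ok, 9→fails.

Violated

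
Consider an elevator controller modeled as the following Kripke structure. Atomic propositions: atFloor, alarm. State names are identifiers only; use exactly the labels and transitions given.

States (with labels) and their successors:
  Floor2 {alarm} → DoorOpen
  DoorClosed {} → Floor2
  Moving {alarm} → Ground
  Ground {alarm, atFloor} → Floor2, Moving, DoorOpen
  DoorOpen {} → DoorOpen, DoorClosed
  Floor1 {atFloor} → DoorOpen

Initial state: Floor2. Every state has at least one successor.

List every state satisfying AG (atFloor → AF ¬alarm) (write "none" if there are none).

States satisfying atFloor → AF ¬alarm: {Floor2, DoorClosed, Moving, DoorOpen, Floor1}.
States satisfying AG (atFloor → AF ¬alarm): {Floor2, DoorClosed, DoorOpen, Floor1}.

{Floor2, DoorClosed, DoorOpen, Floor1}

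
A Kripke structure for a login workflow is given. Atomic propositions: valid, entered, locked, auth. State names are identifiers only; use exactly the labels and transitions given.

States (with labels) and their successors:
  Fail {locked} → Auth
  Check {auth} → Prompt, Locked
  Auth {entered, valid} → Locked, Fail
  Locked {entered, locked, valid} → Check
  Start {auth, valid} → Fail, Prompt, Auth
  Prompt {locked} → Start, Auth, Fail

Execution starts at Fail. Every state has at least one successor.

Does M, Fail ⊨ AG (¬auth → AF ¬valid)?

Satisfied

States satisfying ¬auth → AF ¬valid: {Fail, Check, Auth, Locked, Start, Prompt}.
States satisfying AG (¬auth → AF ¬valid): {Fail, Check, Auth, Locked, Start, Prompt}.
Every state reachable from Fail satisfies ¬auth → AF ¬valid.
Fail ∈ Sat(AG (¬auth → AF ¬valid)).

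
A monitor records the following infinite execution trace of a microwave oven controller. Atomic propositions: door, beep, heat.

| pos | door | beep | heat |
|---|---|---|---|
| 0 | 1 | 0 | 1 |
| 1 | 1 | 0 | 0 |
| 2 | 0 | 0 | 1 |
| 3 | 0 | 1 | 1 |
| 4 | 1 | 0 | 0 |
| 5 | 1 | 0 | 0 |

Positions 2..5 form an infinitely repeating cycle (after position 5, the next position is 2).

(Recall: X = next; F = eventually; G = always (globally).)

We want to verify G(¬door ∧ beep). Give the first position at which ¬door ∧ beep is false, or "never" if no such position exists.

At position 0 the labels are {door, heat}, so ¬door ∧ beep is false there. This is the first violation.

0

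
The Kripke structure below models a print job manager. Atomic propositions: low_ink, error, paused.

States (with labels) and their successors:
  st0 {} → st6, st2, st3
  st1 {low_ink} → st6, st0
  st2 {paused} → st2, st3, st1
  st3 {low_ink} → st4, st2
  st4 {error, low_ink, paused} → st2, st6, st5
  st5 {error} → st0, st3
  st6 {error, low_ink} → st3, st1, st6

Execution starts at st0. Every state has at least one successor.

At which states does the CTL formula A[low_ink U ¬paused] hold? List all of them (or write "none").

States satisfying low_ink: {st1, st3, st4, st6}.
States satisfying ¬paused: {st0, st1, st3, st5, st6}.
States satisfying A[low_ink U ¬paused]: {st0, st1, st3, st5, st6}.

{st0, st1, st3, st5, st6}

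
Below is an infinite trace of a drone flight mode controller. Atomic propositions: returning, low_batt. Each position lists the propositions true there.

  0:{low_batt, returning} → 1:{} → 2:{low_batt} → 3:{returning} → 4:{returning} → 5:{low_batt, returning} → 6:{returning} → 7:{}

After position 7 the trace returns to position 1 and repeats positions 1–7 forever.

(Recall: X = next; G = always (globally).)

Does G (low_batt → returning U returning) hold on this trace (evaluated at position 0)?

Does not hold

low_batt → returning U returning must hold at every position from 0 onward. It fails at position 2, so G (low_batt → returning U returning) is false.
Positions where low_batt holds: 0, 2, 5.
Check returning U returning at each: 0→ok, 2→fails, 5→ok.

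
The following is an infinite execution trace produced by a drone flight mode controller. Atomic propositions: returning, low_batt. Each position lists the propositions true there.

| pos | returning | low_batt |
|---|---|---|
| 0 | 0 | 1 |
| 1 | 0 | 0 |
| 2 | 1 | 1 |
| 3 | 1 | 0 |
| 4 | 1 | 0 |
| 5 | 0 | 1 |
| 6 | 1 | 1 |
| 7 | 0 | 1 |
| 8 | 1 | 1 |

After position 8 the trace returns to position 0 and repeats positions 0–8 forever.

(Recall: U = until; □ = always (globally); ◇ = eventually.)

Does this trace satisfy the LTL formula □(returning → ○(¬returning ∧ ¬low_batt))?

Does not hold

returning → ○(¬returning ∧ ¬low_batt) must hold at every position from 0 onward. It fails at position 2, so □(returning → ○(¬returning ∧ ¬low_batt)) is false.
Positions where returning holds: 2, 3, 4, 6, 8.
Check ○(¬returning ∧ ¬low_batt) at each: 2→fails, 3→fails, 4→fails, 6→fails, 8→fails.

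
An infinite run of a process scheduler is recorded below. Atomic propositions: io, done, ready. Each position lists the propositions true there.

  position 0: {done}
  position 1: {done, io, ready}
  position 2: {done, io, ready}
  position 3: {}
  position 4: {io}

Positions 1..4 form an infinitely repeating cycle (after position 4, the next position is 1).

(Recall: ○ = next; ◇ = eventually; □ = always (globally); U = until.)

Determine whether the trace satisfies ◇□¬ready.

Violated

□¬ready is false at every position 0..4, so it never becomes true and ◇□¬ready fails.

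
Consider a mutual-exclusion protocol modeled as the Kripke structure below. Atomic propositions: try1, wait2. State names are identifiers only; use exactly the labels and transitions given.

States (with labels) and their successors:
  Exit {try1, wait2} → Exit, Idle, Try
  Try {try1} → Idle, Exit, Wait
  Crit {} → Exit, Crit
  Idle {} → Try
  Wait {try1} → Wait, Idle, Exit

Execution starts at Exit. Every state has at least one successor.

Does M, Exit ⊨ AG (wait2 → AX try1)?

States satisfying wait2 → AX try1: {Try, Crit, Idle, Wait}.
States satisfying AG (wait2 → AX try1): ∅.
Exit is reachable from Exit and violates wait2 → AX try1, so AG fails at Exit.
Exit ∉ Sat(AG (wait2 → AX try1)).

No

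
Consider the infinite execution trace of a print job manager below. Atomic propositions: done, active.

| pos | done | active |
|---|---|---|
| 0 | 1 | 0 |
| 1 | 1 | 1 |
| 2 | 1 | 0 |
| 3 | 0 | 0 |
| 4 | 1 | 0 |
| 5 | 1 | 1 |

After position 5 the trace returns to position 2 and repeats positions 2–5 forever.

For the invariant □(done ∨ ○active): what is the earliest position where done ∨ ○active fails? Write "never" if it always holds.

3

Check done ∨ ○active at each position in order: 0 ✓, 1 ✓, 2 ✓.
At position 3 the labels are {} and the next position 4 has {done}, so done ∨ ○active is false there. This is the first violation.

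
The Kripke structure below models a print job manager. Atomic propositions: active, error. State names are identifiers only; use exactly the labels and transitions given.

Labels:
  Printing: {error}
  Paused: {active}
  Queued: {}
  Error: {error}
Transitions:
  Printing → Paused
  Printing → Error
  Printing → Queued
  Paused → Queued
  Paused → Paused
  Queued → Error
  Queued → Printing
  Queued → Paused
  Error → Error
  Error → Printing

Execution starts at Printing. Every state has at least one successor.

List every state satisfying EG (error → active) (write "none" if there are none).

States satisfying error → active: {Paused, Queued}.
States satisfying EG (error → active): {Paused, Queued}.

{Paused, Queued}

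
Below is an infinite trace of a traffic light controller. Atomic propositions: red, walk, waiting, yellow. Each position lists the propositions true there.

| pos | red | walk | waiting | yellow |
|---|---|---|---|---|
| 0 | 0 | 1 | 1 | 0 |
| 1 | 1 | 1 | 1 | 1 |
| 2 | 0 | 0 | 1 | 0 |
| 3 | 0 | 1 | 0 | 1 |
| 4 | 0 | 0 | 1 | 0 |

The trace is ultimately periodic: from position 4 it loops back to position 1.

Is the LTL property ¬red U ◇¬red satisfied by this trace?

Walking from position 0: ◇¬red first holds at position 0, and ¬red holds at every earlier position along the way, so ¬red U ◇¬red holds.

Holds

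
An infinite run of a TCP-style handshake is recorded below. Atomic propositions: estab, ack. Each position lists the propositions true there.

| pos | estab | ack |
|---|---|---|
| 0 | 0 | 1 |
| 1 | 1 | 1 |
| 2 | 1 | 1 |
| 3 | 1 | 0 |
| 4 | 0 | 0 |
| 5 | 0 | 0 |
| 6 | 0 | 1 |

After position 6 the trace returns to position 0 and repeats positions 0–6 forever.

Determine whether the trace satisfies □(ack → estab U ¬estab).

ack → estab U ¬estab holds at every position 0..6, and those are all positions ever visited, so □(ack → estab U ¬estab) holds.
Positions where ack holds: 0, 1, 2, 6.
Check estab U ¬estab at each: 0→ok, 1→ok, 2→ok, 6→ok.

Holds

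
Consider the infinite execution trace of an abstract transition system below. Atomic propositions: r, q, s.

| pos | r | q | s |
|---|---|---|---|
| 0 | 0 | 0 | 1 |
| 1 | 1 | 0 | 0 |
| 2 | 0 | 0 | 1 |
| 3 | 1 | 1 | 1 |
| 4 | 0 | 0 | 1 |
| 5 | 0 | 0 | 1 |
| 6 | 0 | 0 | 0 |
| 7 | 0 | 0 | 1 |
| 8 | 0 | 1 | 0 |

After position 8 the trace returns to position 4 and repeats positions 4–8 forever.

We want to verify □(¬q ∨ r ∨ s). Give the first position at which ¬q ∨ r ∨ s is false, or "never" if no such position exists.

8

Check ¬q ∨ r ∨ s at each position in order: 0 ✓, 1 ✓, 2 ✓, 3 ✓, 4 ✓, 5 ✓, 6 ✓, 7 ✓.
At position 8 the labels are {q}, so ¬q ∨ r ∨ s is false there. This is the first violation.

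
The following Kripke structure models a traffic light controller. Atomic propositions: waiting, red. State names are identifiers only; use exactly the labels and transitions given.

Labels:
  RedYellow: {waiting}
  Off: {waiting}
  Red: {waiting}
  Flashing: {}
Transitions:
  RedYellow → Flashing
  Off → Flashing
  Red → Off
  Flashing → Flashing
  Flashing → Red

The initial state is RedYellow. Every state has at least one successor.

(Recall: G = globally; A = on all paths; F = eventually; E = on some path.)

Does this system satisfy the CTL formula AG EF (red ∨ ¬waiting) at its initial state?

Holds

States satisfying EF (red ∨ ¬waiting): {RedYellow, Off, Red, Flashing}.
States satisfying AG EF (red ∨ ¬waiting): {RedYellow, Off, Red, Flashing}.
Every state reachable from RedYellow satisfies EF (red ∨ ¬waiting).
RedYellow ∈ Sat(AG EF (red ∨ ¬waiting)).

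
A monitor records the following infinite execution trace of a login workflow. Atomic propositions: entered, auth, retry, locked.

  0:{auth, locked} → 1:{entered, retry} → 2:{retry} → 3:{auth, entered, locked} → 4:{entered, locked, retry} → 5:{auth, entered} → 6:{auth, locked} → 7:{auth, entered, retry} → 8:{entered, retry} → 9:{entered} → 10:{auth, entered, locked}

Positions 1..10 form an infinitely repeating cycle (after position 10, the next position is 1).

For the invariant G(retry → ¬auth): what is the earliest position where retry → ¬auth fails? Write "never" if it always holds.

7

Check retry → ¬auth at each position in order: 0 ✓, 1 ✓, 2 ✓, 3 ✓, 4 ✓, 5 ✓, 6 ✓.
At position 7 the labels are {auth, entered, retry}, so retry → ¬auth is false there. This is the first violation.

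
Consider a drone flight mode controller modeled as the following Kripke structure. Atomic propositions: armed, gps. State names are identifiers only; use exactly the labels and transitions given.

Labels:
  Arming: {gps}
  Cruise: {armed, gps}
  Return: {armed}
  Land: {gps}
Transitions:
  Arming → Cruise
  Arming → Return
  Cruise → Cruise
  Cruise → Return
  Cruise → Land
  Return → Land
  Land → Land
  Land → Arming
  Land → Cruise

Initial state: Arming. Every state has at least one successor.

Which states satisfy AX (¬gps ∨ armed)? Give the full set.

{Arming}

States satisfying ¬gps ∨ armed: {Cruise, Return}.
States satisfying AX (¬gps ∨ armed): {Arming}.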